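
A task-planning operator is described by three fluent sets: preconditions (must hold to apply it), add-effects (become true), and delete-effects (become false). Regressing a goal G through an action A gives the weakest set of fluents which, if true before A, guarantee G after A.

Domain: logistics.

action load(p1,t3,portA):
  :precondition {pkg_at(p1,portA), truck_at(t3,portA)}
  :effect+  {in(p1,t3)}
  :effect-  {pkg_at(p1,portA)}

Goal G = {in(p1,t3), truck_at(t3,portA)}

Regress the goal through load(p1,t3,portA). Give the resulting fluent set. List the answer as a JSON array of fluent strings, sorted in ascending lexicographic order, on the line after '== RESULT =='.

Regress:
  G ∩ del = {}  (empty — regression defined)
  G \ add = {in(p1,t3), truck_at(t3,portA)} \ {in(p1,t3)} = {truck_at(t3,portA)}
  ∪ pre   = {truck_at(t3,portA)} ∪ {pkg_at(p1,portA), truck_at(t3,portA)}
          = {pkg_at(p1,portA), truck_at(t3,portA)}

== RESULT ==
["pkg_at(p1,portA)", "truck_at(t3,portA)"]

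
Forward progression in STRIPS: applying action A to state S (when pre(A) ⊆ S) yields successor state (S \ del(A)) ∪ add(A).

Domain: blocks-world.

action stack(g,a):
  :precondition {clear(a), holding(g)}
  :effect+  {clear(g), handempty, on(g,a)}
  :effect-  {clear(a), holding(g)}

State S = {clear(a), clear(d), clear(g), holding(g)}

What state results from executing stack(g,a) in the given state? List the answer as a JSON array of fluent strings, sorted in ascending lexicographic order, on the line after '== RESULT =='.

Compute (S \ del) ∪ add:
  pre ⊆ S: {clear(a), holding(g)} ⊆ S  — applicable
  S \ del = {clear(d), clear(g)}
  ∪ add   = {clear(d), clear(g), handempty, on(g,a)}

== RESULT ==
["clear(d)", "clear(g)", "handempty", "on(g,a)"]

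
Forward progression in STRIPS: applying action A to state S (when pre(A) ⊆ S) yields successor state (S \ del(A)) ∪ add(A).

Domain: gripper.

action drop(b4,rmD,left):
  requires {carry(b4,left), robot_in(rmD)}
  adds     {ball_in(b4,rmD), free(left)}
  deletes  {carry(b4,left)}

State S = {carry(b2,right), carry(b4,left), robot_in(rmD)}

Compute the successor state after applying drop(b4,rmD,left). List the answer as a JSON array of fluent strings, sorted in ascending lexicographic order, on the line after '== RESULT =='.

Progress:
  pre ⊆ S: {carry(b4,left), robot_in(rmD)} ⊆ S  — applicable
  S \ del = {carry(b2,right), robot_in(rmD)}
  ∪ add   = {ball_in(b4,rmD), carry(b2,right), free(left), robot_in(rmD)}

== RESULT ==
["ball_in(b4,rmD)", "carry(b2,right)", "free(left)", "robot_in(rmD)"]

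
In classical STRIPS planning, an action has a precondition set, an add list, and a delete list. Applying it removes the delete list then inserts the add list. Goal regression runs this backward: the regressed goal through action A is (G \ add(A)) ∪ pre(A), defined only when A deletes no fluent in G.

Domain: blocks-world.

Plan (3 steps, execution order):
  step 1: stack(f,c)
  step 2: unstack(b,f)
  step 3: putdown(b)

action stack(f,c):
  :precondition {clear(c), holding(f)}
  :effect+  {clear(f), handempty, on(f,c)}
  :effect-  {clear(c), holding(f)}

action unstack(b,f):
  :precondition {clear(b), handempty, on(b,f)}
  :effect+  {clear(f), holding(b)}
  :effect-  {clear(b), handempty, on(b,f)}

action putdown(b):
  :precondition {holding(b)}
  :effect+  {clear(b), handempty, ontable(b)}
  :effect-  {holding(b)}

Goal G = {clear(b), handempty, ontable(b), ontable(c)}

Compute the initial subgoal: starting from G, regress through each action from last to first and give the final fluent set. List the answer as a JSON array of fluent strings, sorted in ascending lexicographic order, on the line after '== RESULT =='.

Regress step by step:
  through step 3 (putdown(b)): drop {clear(b), handempty, ontable(b)}, keep {ontable(c)}, require {holding(b)}
    → {holding(b), ontable(c)}
  through step 2 (unstack(b,f)): drop {holding(b)}, keep {ontable(c)}, require {clear(b), handempty, on(b,f)}
    → {clear(b), handempty, on(b,f), ontable(c)}
  through step 1 (stack(f,c)): drop {handempty}, keep {clear(b), on(b,f), ontable(c)}, require {clear(c), holding(f)}
    → {clear(b), clear(c), holding(f), on(b,f), ontable(c)}

== RESULT ==
["clear(b)", "clear(c)", "holding(f)", "on(b,f)", "ontable(c)"]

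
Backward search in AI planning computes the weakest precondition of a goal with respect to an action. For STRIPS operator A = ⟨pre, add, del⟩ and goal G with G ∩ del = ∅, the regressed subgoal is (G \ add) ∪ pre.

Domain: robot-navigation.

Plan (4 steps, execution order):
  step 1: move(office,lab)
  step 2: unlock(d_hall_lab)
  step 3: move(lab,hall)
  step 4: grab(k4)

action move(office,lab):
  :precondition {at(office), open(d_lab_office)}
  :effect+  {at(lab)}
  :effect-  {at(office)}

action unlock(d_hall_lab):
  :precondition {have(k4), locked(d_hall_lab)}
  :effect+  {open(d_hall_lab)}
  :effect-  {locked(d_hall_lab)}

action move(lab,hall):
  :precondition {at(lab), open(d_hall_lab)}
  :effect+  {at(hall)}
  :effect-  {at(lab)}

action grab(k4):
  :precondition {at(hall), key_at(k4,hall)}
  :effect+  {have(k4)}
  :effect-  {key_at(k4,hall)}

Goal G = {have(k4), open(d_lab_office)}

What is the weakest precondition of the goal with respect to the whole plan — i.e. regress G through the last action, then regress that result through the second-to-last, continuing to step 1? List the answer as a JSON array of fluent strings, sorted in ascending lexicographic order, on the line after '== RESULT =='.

Work backward from the goal:
  through step 4 (grab(k4)): drop {have(k4)}, keep {open(d_lab_office)}, require {at(hall), key_at(k4,hall)}
    → {at(hall), key_at(k4,hall), open(d_lab_office)}
  through step 3 (move(lab,hall)): drop {at(hall)}, keep {key_at(k4,hall), open(d_lab_office)}, require {at(lab), open(d_hall_lab)}
    → {at(lab), key_at(k4,hall), open(d_hall_lab), open(d_lab_office)}
  through step 2 (unlock(d_hall_lab)): drop {open(d_hall_lab)}, keep {at(lab), key_at(k4,hall), open(d_lab_office)}, require {have(k4), locked(d_hall_lab)}
    → {at(lab), have(k4), key_at(k4,hall), locked(d_hall_lab), open(d_lab_office)}
  through step 1 (move(office,lab)): drop {at(lab)}, keep {have(k4), key_at(k4,hall), locked(d_hall_lab), open(d_lab_office)}, require {at(office), open(d_lab_office)}
    → {at(office), have(k4), key_at(k4,hall), locked(d_hall_lab), open(d_lab_office)}

== RESULT ==
["at(office)", "have(k4)", "key_at(k4,hall)", "locked(d_hall_lab)", "open(d_lab_office)"]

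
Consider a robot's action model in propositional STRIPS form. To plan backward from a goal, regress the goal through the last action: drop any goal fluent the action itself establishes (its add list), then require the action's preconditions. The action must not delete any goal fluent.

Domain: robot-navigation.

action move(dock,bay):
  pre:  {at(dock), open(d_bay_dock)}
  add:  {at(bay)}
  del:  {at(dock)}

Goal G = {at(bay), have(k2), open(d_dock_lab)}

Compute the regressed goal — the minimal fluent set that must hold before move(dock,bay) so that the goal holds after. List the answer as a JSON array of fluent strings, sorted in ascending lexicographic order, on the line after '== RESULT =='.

Regress:
  G ∩ del = {}  (empty — regression defined)
  G \ add = {at(bay), have(k2), open(d_dock_lab)} \ {at(bay)} = {have(k2), open(d_dock_lab)}
  ∪ pre   = {have(k2), open(d_dock_lab)} ∪ {at(dock), open(d_bay_dock)}
          = {at(dock), have(k2), open(d_bay_dock), open(d_dock_lab)}

== RESULT ==
["at(dock)", "have(k2)", "open(d_bay_dock)", "open(d_dock_lab)"]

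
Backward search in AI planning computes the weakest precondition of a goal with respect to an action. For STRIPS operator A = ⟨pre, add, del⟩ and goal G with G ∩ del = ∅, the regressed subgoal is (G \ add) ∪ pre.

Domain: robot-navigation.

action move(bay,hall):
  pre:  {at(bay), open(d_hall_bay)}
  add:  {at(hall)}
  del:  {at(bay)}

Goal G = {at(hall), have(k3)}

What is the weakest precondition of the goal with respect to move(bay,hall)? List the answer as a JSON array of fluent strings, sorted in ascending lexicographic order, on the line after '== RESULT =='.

Regress:
  G ∩ del = {}  (empty — regression defined)
  G \ add = {at(hall), have(k3)} \ {at(hall)} = {have(k3)}
  ∪ pre   = {have(k3)} ∪ {at(bay), open(d_hall_bay)}
          = {at(bay), have(k3), open(d_hall_bay)}

== RESULT ==
["at(bay)", "have(k3)", "open(d_hall_bay)"]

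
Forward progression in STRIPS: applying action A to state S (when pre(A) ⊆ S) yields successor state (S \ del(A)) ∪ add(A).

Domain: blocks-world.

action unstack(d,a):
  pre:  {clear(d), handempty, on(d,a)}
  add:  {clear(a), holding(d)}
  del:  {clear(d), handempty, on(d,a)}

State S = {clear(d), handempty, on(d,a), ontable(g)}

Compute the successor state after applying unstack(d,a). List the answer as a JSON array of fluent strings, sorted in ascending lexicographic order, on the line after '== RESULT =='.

Progress:
  pre ⊆ S: {clear(d), handempty, on(d,a)} ⊆ S  — applicable
  S \ del = {ontable(g)}
  ∪ add   = {clear(a), holding(d), ontable(g)}

== RESULT ==
["clear(a)", "holding(d)", "ontable(g)"]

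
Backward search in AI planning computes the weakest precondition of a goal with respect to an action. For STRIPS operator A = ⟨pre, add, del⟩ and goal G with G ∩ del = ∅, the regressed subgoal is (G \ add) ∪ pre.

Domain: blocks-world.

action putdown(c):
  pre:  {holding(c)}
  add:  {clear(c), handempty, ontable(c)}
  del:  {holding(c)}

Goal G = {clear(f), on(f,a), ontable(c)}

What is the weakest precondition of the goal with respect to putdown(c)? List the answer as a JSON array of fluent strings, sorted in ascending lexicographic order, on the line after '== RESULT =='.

Regress:
  G ∩ del = {}  (empty — regression defined)
  G \ add = {clear(f), on(f,a), ontable(c)} \ {clear(c), handempty, ontable(c)} = {clear(f), on(f,a)}
  ∪ pre   = {clear(f), on(f,a)} ∪ {holding(c)}
          = {clear(f), holding(c), on(f,a)}

== RESULT ==
["clear(f)", "holding(c)", "on(f,a)"]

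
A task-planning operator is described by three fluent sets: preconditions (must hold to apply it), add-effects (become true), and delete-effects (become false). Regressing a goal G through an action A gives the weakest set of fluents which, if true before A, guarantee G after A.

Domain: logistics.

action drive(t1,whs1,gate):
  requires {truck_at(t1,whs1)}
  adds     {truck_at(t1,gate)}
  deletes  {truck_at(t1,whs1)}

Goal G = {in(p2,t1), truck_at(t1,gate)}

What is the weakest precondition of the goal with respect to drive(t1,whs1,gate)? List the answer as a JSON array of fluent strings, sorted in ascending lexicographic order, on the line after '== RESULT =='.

Regress:
  G ∩ del = {}  (empty — regression defined)
  G \ add = {in(p2,t1), truck_at(t1,gate)} \ {truck_at(t1,gate)} = {in(p2,t1)}
  ∪ pre   = {in(p2,t1)} ∪ {truck_at(t1,whs1)}
          = {in(p2,t1), truck_at(t1,whs1)}

== RESULT ==
["in(p2,t1)", "truck_at(t1,whs1)"]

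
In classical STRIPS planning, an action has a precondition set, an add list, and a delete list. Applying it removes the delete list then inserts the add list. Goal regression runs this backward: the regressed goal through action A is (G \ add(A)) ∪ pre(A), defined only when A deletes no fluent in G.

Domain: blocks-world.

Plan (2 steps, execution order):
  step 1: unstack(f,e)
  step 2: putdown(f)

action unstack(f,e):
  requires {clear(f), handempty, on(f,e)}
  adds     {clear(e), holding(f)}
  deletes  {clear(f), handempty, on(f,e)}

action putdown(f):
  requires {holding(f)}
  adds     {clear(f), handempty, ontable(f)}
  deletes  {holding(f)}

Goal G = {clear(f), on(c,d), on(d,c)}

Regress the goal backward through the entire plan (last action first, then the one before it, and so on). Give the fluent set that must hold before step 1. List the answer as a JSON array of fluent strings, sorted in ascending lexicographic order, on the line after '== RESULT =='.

Work backward from the goal:
  through step 2 (putdown(f)): drop {clear(f)}, keep {on(c,d), on(d,c)}, require {holding(f)}
    → {holding(f), on(c,d), on(d,c)}
  through step 1 (unstack(f,e)): drop {holding(f)}, keep {on(c,d), on(d,c)}, require {clear(f), handempty, on(f,e)}
    → {clear(f), handempty, on(c,d), on(d,c), on(f,e)}

== RESULT ==
["clear(f)", "handempty", "on(c,d)", "on(d,c)", "on(f,e)"]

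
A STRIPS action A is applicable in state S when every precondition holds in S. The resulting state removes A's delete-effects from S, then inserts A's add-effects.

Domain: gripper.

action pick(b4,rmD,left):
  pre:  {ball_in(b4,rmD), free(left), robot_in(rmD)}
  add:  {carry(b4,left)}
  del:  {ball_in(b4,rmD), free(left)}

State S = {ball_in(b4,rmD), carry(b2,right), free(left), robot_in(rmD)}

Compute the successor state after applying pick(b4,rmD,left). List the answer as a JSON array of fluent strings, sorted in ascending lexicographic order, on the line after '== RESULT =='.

Compute (S \ del) ∪ add:
  pre ⊆ S: {ball_in(b4,rmD), free(left), robot_in(rmD)} ⊆ S  — applicable
  S \ del = {carry(b2,right), robot_in(rmD)}
  ∪ add   = {carry(b2,right), carry(b4,left), robot_in(rmD)}

== RESULT ==
["carry(b2,right)", "carry(b4,left)", "robot_in(rmD)"]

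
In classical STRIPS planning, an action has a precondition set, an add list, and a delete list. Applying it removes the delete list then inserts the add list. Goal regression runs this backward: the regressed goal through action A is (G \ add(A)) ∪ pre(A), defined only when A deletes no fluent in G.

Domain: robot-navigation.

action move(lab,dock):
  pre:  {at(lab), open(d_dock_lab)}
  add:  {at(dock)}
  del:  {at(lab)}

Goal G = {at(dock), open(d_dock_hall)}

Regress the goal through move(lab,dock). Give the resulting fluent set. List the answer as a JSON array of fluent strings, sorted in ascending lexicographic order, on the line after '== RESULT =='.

Compute (G \ add) ∪ pre:
  G ∩ del = {}  (empty — regression defined)
  G \ add = {at(dock), open(d_dock_hall)} \ {at(dock)} = {open(d_dock_hall)}
  ∪ pre   = {open(d_dock_hall)} ∪ {at(lab), open(d_dock_lab)}
          = {at(lab), open(d_dock_hall), open(d_dock_lab)}

== RESULT ==
["at(lab)", "open(d_dock_hall)", "open(d_dock_lab)"]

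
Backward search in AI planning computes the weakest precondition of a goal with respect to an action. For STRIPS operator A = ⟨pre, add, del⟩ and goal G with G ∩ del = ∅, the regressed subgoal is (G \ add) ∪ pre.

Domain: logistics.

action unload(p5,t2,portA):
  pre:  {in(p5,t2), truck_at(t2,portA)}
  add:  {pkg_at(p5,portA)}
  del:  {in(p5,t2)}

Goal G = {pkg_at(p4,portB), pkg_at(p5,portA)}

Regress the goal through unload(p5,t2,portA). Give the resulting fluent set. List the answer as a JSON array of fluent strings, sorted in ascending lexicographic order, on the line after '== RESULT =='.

Regress:
  G ∩ del = {}  (empty — regression defined)
  G \ add = {pkg_at(p4,portB), pkg_at(p5,portA)} \ {pkg_at(p5,portA)} = {pkg_at(p4,portB)}
  ∪ pre   = {pkg_at(p4,portB)} ∪ {in(p5,t2), truck_at(t2,portA)}
          = {in(p5,t2), pkg_at(p4,portB), truck_at(t2,portA)}

== RESULT ==
["in(p5,t2)", "pkg_at(p4,portB)", "truck_at(t2,portA)"]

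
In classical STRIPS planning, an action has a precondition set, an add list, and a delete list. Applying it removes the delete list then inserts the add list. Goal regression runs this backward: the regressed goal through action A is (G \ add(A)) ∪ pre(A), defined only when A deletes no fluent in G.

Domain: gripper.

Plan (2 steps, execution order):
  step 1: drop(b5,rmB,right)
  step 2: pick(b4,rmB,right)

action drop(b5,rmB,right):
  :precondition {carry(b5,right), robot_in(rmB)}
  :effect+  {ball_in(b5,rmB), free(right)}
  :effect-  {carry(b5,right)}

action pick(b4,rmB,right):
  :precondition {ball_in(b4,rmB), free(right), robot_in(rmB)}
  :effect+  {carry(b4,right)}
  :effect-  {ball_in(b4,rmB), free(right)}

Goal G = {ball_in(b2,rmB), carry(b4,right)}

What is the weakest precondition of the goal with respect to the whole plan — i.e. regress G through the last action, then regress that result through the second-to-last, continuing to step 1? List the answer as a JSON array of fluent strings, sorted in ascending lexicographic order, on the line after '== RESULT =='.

Regress step by step:
  through step 2 (pick(b4,rmB,right)): drop {carry(b4,right)}, keep {ball_in(b2,rmB)}, require {ball_in(b4,rmB), free(right), robot_in(rmB)}
    → {ball_in(b2,rmB), ball_in(b4,rmB), free(right), robot_in(rmB)}
  through step 1 (drop(b5,rmB,right)): drop {free(right)}, keep {ball_in(b2,rmB), ball_in(b4,rmB), robot_in(rmB)}, require {carry(b5,right), robot_in(rmB)}
    → {ball_in(b2,rmB), ball_in(b4,rmB), carry(b5,right), robot_in(rmB)}

== RESULT ==
["ball_in(b2,rmB)", "ball_in(b4,rmB)", "carry(b5,right)", "robot_in(rmB)"]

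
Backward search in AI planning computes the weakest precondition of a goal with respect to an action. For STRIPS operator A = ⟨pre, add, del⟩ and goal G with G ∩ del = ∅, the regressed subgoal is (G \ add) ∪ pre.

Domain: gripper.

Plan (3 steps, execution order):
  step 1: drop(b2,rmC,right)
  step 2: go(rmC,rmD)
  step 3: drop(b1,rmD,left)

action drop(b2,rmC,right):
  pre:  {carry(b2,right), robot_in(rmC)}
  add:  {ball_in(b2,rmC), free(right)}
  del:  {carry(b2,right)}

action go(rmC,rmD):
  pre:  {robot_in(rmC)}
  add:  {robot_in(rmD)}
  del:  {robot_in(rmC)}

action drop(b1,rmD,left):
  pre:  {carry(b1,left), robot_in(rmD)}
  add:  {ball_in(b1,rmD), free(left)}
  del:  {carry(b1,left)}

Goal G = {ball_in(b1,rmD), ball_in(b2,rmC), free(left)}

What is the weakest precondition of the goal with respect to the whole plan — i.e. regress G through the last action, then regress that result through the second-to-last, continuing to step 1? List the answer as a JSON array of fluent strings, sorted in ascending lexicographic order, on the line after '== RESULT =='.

Regress step by step:
  through step 3 (drop(b1,rmD,left)): drop {ball_in(b1,rmD), free(left)}, keep {ball_in(b2,rmC)}, require {carry(b1,left), robot_in(rmD)}
    → {ball_in(b2,rmC), carry(b1,left), robot_in(rmD)}
  through step 2 (go(rmC,rmD)): drop {robot_in(rmD)}, keep {ball_in(b2,rmC), carry(b1,left)}, require {robot_in(rmC)}
    → {ball_in(b2,rmC), carry(b1,left), robot_in(rmC)}
  through step 1 (drop(b2,rmC,right)): drop {ball_in(b2,rmC)}, keep {carry(b1,left), robot_in(rmC)}, require {carry(b2,right), robot_in(rmC)}
    → {carry(b1,left), carry(b2,right), robot_in(rmC)}

== RESULT ==
["carry(b1,left)", "carry(b2,right)", "robot_in(rmC)"]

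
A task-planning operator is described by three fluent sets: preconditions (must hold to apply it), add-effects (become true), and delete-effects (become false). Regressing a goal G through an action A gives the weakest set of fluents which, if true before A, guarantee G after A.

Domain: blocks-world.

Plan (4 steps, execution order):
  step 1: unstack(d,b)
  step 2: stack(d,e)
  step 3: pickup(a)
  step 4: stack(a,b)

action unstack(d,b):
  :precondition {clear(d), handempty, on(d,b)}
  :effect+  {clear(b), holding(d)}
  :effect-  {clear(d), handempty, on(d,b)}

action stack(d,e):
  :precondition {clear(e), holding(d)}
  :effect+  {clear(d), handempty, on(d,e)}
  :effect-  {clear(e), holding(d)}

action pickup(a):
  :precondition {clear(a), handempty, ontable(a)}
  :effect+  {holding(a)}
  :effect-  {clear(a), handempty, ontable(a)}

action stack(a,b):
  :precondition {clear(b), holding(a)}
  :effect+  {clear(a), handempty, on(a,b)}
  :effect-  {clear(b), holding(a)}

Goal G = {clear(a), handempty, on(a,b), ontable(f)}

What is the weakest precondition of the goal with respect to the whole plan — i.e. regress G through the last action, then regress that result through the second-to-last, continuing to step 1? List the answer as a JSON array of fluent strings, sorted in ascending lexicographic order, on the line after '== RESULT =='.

Work backward from the goal:
  through step 4 (stack(a,b)): drop {clear(a), handempty, on(a,b)}, keep {ontable(f)}, require {clear(b), holding(a)}
    → {clear(b), holding(a), ontable(f)}
  through step 3 (pickup(a)): drop {holding(a)}, keep {clear(b), ontable(f)}, require {clear(a), handempty, ontable(a)}
    → {clear(a), clear(b), handempty, ontable(a), ontable(f)}
  through step 2 (stack(d,e)): drop {handempty}, keep {clear(a), clear(b), ontable(a), ontable(f)}, require {clear(e), holding(d)}
    → {clear(a), clear(b), clear(e), holding(d), ontable(a), ontable(f)}
  through step 1 (unstack(d,b)): drop {clear(b), holding(d)}, keep {clear(a), clear(e), ontable(a), ontable(f)}, require {clear(d), handempty, on(d,b)}
    → {clear(a), clear(d), clear(e), handempty, on(d,b), ontable(a), ontable(f)}

== RESULT ==
["clear(a)", "clear(d)", "clear(e)", "handempty", "on(d,b)", "ontable(a)", "ontable(f)"]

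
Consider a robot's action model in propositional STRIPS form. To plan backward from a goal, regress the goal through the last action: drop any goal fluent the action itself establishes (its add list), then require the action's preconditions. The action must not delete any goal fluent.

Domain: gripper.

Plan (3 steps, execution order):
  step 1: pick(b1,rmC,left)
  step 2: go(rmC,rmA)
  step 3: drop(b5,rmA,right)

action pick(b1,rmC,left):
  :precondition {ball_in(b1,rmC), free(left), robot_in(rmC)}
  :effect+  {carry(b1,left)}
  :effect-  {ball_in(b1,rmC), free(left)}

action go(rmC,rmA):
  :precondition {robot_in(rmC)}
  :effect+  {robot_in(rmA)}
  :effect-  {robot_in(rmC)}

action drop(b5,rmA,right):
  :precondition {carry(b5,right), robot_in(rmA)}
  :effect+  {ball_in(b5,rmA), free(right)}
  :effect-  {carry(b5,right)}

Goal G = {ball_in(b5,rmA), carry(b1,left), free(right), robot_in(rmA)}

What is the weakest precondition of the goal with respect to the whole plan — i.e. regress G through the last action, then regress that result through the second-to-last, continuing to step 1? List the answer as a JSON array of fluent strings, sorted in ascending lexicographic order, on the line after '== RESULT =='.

Work backward from the goal:
  through step 3 (drop(b5,rmA,right)): drop {ball_in(b5,rmA), free(right)}, keep {carry(b1,left), robot_in(rmA)}, require {carry(b5,right), robot_in(rmA)}
    → {carry(b1,left), carry(b5,right), robot_in(rmA)}
  through step 2 (go(rmC,rmA)): drop {robot_in(rmA)}, keep {carry(b1,left), carry(b5,right)}, require {robot_in(rmC)}
    → {carry(b1,left), carry(b5,right), robot_in(rmC)}
  through step 1 (pick(b1,rmC,left)): drop {carry(b1,left)}, keep {carry(b5,right), robot_in(rmC)}, require {ball_in(b1,rmC), free(left), robot_in(rmC)}
    → {ball_in(b1,rmC), carry(b5,right), free(left), robot_in(rmC)}

== RESULT ==
["ball_in(b1,rmC)", "carry(b5,right)", "free(left)", "robot_in(rmC)"]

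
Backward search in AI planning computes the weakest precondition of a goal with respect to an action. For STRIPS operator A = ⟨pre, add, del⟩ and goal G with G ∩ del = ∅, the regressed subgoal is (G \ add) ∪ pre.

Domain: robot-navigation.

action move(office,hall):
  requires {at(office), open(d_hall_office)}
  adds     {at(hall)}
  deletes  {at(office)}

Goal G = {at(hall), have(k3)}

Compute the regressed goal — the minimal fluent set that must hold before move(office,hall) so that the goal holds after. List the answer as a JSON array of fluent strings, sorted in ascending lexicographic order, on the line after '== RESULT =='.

Regress:
  G ∩ del = {}  (empty — regression defined)
  G \ add = {at(hall), have(k3)} \ {at(hall)} = {have(k3)}
  ∪ pre   = {have(k3)} ∪ {at(office), open(d_hall_office)}
          = {at(office), have(k3), open(d_hall_office)}

== RESULT ==
["at(office)", "have(k3)", "open(d_hall_office)"]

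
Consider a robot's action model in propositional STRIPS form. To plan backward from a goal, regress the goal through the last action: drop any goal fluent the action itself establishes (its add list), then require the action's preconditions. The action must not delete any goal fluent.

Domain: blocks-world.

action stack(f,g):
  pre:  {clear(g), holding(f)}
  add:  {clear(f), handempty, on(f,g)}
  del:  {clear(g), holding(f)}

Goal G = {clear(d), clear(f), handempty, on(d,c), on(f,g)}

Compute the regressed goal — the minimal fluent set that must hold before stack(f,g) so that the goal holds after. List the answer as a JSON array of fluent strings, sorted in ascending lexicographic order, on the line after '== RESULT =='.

Regress:
  G ∩ del = {}  (empty — regression defined)
  G \ add = {clear(d), clear(f), handempty, on(d,c), on(f,g)} \ {clear(f), handempty, on(f,g)} = {clear(d), on(d,c)}
  ∪ pre   = {clear(d), on(d,c)} ∪ {clear(g), holding(f)}
          = {clear(d), clear(g), holding(f), on(d,c)}

== RESULT ==
["clear(d)", "clear(g)", "holding(f)", "on(d,c)"]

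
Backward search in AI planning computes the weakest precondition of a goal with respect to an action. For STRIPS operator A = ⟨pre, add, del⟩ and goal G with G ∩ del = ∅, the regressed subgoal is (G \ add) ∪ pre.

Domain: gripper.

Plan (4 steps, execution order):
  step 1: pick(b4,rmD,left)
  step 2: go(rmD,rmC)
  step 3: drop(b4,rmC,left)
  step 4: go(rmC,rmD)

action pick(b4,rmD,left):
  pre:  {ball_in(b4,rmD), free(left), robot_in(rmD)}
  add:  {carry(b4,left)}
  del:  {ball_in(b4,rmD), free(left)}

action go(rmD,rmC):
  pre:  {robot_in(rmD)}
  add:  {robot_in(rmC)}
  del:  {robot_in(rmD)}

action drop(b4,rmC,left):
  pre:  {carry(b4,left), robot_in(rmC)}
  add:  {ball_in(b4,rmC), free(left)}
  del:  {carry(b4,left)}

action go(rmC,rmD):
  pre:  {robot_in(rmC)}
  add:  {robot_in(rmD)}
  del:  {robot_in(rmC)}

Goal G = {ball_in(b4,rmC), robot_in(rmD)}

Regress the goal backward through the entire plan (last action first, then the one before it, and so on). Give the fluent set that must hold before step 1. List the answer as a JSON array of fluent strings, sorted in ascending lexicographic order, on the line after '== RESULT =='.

Work backward from the goal:
  through step 4 (go(rmC,rmD)): drop {robot_in(rmD)}, keep {ball_in(b4,rmC)}, require {robot_in(rmC)}
    → {ball_in(b4,rmC), robot_in(rmC)}
  through step 3 (drop(b4,rmC,left)): drop {ball_in(b4,rmC)}, keep {robot_in(rmC)}, require {carry(b4,left), robot_in(rmC)}
    → {carry(b4,left), robot_in(rmC)}
  through step 2 (go(rmD,rmC)): drop {robot_in(rmC)}, keep {carry(b4,left)}, require {robot_in(rmD)}
    → {carry(b4,left), robot_in(rmD)}
  through step 1 (pick(b4,rmD,left)): drop {carry(b4,left)}, keep {robot_in(rmD)}, require {ball_in(b4,rmD), free(left), robot_in(rmD)}
    → {ball_in(b4,rmD), free(left), robot_in(rmD)}

== RESULT ==
["ball_in(b4,rmD)", "free(left)", "robot_in(rmD)"]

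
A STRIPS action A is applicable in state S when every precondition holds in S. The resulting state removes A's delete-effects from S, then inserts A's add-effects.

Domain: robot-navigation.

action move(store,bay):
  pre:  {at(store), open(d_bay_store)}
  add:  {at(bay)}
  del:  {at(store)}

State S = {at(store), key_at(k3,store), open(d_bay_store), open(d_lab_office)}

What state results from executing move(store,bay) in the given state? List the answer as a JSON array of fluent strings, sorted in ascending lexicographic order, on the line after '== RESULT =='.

Compute (S \ del) ∪ add:
  pre ⊆ S: {at(store), open(d_bay_store)} ⊆ S  — applicable
  S \ del = {key_at(k3,store), open(d_bay_store), open(d_lab_office)}
  ∪ add   = {at(bay), key_at(k3,store), open(d_bay_store), open(d_lab_office)}

== RESULT ==
["at(bay)", "key_at(k3,store)", "open(d_bay_store)", "open(d_lab_office)"]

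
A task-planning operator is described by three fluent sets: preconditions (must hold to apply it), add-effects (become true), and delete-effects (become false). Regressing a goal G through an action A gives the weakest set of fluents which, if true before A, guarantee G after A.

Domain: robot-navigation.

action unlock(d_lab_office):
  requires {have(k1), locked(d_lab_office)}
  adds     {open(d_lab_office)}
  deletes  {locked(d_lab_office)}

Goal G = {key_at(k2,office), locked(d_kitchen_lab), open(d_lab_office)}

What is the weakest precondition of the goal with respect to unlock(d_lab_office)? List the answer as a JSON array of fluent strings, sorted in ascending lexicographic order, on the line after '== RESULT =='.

Regress:
  G ∩ del = {}  (empty — regression defined)
  G \ add = {key_at(k2,office), locked(d_kitchen_lab), open(d_lab_office)} \ {open(d_lab_office)} = {key_at(k2,office), locked(d_kitchen_lab)}
  ∪ pre   = {key_at(k2,office), locked(d_kitchen_lab)} ∪ {have(k1), locked(d_lab_office)}
          = {have(k1), key_at(k2,office), locked(d_kitchen_lab), locked(d_lab_office)}

== RESULT ==
["have(k1)", "key_at(k2,office)", "locked(d_kitchen_lab)", "locked(d_lab_office)"]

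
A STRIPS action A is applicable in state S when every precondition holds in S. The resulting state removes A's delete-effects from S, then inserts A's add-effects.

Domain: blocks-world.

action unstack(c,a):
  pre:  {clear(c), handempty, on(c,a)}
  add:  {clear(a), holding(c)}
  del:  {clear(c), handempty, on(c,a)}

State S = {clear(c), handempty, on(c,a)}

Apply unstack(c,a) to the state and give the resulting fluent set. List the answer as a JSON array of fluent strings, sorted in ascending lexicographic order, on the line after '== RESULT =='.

Compute (S \ del) ∪ add:
  pre ⊆ S: {clear(c), handempty, on(c,a)} ⊆ S  — applicable
  S \ del = {}
  ∪ add   = {clear(a), holding(c)}

== RESULT ==
["clear(a)", "holding(c)"]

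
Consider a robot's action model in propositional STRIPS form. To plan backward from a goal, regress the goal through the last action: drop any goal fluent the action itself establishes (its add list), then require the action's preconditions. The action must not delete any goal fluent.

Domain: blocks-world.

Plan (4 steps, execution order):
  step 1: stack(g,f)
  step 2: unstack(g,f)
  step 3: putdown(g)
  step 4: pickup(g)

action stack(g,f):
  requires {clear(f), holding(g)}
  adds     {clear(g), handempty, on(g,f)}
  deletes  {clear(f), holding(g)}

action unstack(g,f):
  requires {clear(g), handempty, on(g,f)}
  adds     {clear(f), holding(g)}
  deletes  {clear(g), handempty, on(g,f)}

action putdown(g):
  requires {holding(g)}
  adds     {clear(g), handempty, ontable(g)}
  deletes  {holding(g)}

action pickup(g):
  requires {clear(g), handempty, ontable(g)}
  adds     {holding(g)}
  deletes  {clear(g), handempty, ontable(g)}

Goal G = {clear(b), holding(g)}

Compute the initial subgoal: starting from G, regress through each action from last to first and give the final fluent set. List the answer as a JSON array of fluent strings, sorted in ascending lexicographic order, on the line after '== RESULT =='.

Work backward from the goal:
  through step 4 (pickup(g)): drop {holding(g)}, keep {clear(b)}, require {clear(g), handempty, ontable(g)}
    → {clear(b), clear(g), handempty, ontable(g)}
  through step 3 (putdown(g)): drop {clear(g), handempty, ontable(g)}, keep {clear(b)}, require {holding(g)}
    → {clear(b), holding(g)}
  through step 2 (unstack(g,f)): drop {holding(g)}, keep {clear(b)}, require {clear(g), handempty, on(g,f)}
    → {clear(b), clear(g), handempty, on(g,f)}
  through step 1 (stack(g,f)): drop {clear(g), handempty, on(g,f)}, keep {clear(b)}, require {clear(f), holding(g)}
    → {clear(b), clear(f), holding(g)}

== RESULT ==
["clear(b)", "clear(f)", "holding(g)"]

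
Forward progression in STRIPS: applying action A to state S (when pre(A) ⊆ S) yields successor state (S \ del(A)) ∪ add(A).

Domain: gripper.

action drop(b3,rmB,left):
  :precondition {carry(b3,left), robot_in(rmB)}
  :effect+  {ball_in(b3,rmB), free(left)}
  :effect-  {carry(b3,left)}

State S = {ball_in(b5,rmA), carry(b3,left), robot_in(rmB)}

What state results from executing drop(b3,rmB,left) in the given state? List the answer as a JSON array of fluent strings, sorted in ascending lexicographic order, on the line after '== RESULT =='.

Compute (S \ del) ∪ add:
  pre ⊆ S: {carry(b3,left), robot_in(rmB)} ⊆ S  — applicable
  S \ del = {ball_in(b5,rmA), robot_in(rmB)}
  ∪ add   = {ball_in(b3,rmB), ball_in(b5,rmA), free(left), robot_in(rmB)}

== RESULT ==
["ball_in(b3,rmB)", "ball_in(b5,rmA)", "free(left)", "robot_in(rmB)"]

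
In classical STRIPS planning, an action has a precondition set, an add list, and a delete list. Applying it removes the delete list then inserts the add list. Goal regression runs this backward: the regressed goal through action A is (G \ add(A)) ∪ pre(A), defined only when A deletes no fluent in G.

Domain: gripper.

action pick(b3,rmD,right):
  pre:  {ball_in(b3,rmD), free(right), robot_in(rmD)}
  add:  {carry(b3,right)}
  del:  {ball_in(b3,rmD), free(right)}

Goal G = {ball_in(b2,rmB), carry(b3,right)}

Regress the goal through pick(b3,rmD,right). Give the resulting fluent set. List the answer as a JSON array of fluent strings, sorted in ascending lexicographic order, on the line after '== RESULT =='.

Compute (G \ add) ∪ pre:
  G ∩ del = {}  (empty — regression defined)
  G \ add = {ball_in(b2,rmB), carry(b3,right)} \ {carry(b3,right)} = {ball_in(b2,rmB)}
  ∪ pre   = {ball_in(b2,rmB)} ∪ {ball_in(b3,rmD), free(right), robot_in(rmD)}
          = {ball_in(b2,rmB), ball_in(b3,rmD), free(right), robot_in(rmD)}

== RESULT ==
["ball_in(b2,rmB)", "ball_in(b3,rmD)", "free(right)", "robot_in(rmD)"]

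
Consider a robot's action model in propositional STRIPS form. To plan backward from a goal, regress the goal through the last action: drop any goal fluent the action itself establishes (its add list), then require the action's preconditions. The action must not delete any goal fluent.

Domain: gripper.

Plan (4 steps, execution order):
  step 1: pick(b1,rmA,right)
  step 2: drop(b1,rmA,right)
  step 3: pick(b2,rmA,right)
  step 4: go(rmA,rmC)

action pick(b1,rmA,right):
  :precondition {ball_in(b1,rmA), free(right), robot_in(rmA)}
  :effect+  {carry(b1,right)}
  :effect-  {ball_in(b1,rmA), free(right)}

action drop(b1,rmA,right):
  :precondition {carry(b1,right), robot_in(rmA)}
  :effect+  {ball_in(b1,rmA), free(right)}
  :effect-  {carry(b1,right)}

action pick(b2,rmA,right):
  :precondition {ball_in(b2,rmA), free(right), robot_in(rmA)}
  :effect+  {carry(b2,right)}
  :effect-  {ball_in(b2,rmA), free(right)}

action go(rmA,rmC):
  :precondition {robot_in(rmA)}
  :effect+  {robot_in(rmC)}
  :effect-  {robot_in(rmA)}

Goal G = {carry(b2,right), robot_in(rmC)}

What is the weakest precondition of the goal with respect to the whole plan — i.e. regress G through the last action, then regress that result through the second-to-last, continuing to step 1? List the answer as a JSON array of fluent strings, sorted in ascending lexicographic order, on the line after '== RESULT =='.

Regress step by step:
  through step 4 (go(rmA,rmC)): drop {robot_in(rmC)}, keep {carry(b2,right)}, require {robot_in(rmA)}
    → {carry(b2,right), robot_in(rmA)}
  through step 3 (pick(b2,rmA,right)): drop {carry(b2,right)}, keep {robot_in(rmA)}, require {ball_in(b2,rmA), free(right), robot_in(rmA)}
    → {ball_in(b2,rmA), free(right), robot_in(rmA)}
  through step 2 (drop(b1,rmA,right)): drop {free(right)}, keep {ball_in(b2,rmA), robot_in(rmA)}, require {carry(b1,right), robot_in(rmA)}
    → {ball_in(b2,rmA), carry(b1,right), robot_in(rmA)}
  through step 1 (pick(b1,rmA,right)): drop {carry(b1,right)}, keep {ball_in(b2,rmA), robot_in(rmA)}, require {ball_in(b1,rmA), free(right), robot_in(rmA)}
    → {ball_in(b1,rmA), ball_in(b2,rmA), free(right), robot_in(rmA)}

== RESULT ==
["ball_in(b1,rmA)", "ball_in(b2,rmA)", "free(right)", "robot_in(rmA)"]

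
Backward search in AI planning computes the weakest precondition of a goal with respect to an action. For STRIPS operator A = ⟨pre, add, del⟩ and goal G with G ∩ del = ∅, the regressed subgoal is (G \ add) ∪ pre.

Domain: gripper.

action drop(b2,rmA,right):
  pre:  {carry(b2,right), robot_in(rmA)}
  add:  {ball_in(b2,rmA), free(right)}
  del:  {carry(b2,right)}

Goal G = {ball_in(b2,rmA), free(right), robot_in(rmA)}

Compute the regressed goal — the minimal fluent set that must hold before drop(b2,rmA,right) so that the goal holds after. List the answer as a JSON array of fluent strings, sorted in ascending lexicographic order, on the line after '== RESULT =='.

Regress:
  G ∩ del = {}  (empty — regression defined)
  G \ add = {ball_in(b2,rmA), free(right), robot_in(rmA)} \ {ball_in(b2,rmA), free(right)} = {robot_in(rmA)}
  ∪ pre   = {robot_in(rmA)} ∪ {carry(b2,right), robot_in(rmA)}
          = {carry(b2,right), robot_in(rmA)}

== RESULT ==
["carry(b2,right)", "robot_in(rmA)"]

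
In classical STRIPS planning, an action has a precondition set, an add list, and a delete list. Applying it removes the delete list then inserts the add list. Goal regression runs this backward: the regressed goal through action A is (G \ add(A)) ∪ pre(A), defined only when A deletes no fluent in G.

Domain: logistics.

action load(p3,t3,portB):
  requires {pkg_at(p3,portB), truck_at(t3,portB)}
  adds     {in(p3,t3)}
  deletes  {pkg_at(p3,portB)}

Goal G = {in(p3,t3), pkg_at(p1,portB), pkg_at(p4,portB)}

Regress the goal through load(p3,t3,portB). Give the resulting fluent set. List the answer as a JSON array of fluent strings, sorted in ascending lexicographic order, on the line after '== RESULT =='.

Regress:
  G ∩ del = {}  (empty — regression defined)
  G \ add = {in(p3,t3), pkg_at(p1,portB), pkg_at(p4,portB)} \ {in(p3,t3)} = {pkg_at(p1,portB), pkg_at(p4,portB)}
  ∪ pre   = {pkg_at(p1,portB), pkg_at(p4,portB)} ∪ {pkg_at(p3,portB), truck_at(t3,portB)}
          = {pkg_at(p1,portB), pkg_at(p3,portB), pkg_at(p4,portB), truck_at(t3,portB)}

== RESULT ==
["pkg_at(p1,portB)", "pkg_at(p3,portB)", "pkg_at(p4,portB)", "truck_at(t3,portB)"]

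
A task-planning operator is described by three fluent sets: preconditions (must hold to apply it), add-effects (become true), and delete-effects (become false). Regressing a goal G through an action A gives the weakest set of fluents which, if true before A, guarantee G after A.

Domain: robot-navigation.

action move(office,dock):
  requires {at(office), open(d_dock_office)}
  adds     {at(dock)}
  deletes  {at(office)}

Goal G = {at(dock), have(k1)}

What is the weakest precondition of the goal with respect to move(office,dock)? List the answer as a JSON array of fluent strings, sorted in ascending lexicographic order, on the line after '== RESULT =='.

Compute (G \ add) ∪ pre:
  G ∩ del = {}  (empty — regression defined)
  G \ add = {at(dock), have(k1)} \ {at(dock)} = {have(k1)}
  ∪ pre   = {have(k1)} ∪ {at(office), open(d_dock_office)}
          = {at(office), have(k1), open(d_dock_office)}

== RESULT ==
["at(office)", "have(k1)", "open(d_dock_office)"]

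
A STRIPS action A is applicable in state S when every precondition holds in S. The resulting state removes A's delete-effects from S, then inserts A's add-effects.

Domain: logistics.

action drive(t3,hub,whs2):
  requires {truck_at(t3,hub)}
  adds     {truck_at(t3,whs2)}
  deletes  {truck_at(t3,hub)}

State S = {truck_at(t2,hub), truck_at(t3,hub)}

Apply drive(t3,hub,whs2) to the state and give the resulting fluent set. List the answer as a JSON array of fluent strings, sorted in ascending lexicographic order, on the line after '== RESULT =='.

Progress:
  pre ⊆ S: {truck_at(t3,hub)} ⊆ S  — applicable
  S \ del = {truck_at(t2,hub)}
  ∪ add   = {truck_at(t2,hub), truck_at(t3,whs2)}

== RESULT ==
["truck_at(t2,hub)", "truck_at(t3,whs2)"]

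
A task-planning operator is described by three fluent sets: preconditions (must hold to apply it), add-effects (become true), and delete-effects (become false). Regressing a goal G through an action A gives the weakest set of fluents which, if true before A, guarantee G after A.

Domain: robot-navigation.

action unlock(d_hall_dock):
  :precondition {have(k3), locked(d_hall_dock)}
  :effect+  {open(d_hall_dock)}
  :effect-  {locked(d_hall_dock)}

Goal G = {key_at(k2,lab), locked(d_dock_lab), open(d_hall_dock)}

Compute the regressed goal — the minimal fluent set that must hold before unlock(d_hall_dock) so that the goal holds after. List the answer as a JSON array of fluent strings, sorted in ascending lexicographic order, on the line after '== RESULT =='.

Compute (G \ add) ∪ pre:
  G ∩ del = {}  (empty — regression defined)
  G \ add = {key_at(k2,lab), locked(d_dock_lab), open(d_hall_dock)} \ {open(d_hall_dock)} = {key_at(k2,lab), locked(d_dock_lab)}
  ∪ pre   = {key_at(k2,lab), locked(d_dock_lab)} ∪ {have(k3), locked(d_hall_dock)}
          = {have(k3), key_at(k2,lab), locked(d_dock_lab), locked(d_hall_dock)}

== RESULT ==
["have(k3)", "key_at(k2,lab)", "locked(d_dock_lab)", "locked(d_hall_dock)"]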